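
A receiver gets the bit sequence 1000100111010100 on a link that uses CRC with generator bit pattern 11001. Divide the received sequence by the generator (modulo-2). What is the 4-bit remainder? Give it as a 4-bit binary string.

Modulo-2 division of 1000100111010100 by 11001:
  pos 0: 10001 XOR 11001 = 01000
  pos 1: 10000 XOR 11001 = 01001
  pos 2: 10010 XOR 11001 = 01011
  pos 3: 10111 XOR 11001 = 01110
  pos 4: 11101 XOR 11001 = 00100
  pos 6: 10010 XOR 11001 = 01011
  pos 7: 10111 XOR 11001 = 01110
  pos 8: 11100 XOR 11001 = 00101
  pos 10: 10110 XOR 11001 = 01111
  pos 11: 11110 XOR 11001 = 00111
Remainder = 0111 (nonzero — an error is detected).

0111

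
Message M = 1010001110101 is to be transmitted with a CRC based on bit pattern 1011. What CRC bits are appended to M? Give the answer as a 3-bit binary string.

100

Append 3 zeros: 1010001110101000. Divide by 1011 (XOR where the leading bit is 1):
  pos 0: 1010 XOR 1011 = 0001
  pos 3: 1001 XOR 1011 = 0010
  pos 5: 1011 XOR 1011 = 0000
  pos 10: 1010 XOR 1011 = 0001
Remainder (last 3 bits) = 100. This is the CRC / FCS.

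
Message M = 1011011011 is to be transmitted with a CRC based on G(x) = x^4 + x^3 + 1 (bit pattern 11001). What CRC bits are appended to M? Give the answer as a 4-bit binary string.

Append 4 zeros: 10110110110000. Divide by 11001 (XOR where the leading bit is 1):
  pos 0: 10110 XOR 11001 = 01111
  pos 1: 11111 XOR 11001 = 00110
  pos 3: 11010 XOR 11001 = 00011
  pos 6: 11110 XOR 11001 = 00111
  pos 8: 11100 XOR 11001 = 00101
Remainder (last 4 bits) = 1010. This is the CRC / FCS.

1010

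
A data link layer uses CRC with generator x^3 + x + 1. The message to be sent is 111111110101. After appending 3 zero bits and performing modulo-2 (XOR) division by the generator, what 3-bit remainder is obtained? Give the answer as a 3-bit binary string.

101

Append 3 zeros: 111111110101000. Divide by 1011 (XOR where the leading bit is 1):
  pos 0: 1111 XOR 1011 = 0100
  pos 1: 1001 XOR 1011 = 0010
  pos 3: 1011 XOR 1011 = 0000
  pos 7: 1010 XOR 1011 = 0001
  pos 10: 1100 XOR 1011 = 0111
  pos 11: 1110 XOR 1011 = 0101
Remainder (last 3 bits) = 101. This is the CRC / FCS.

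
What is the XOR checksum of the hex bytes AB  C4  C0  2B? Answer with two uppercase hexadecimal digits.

84

XOR the bytes together:
  start with 0xAB
  0xAB ⊕ 0xC4 = 0x6F
  0x6F ⊕ 0xC0 = 0xAF
  0xAF ⊕ 0x2B = 0x84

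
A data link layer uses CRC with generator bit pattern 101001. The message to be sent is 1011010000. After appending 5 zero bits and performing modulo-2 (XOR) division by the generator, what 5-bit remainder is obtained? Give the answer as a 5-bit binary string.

01111

Append 5 zeros: 101101000000000. Divide by 101001 (XOR where the leading bit is 1):
  pos 0: 101101 XOR 101001 = 000100
  pos 3: 100000 XOR 101001 = 001001
  pos 5: 100100 XOR 101001 = 001101
  pos 7: 110100 XOR 101001 = 011101
  pos 8: 111010 XOR 101001 = 010011
  pos 9: 100110 XOR 101001 = 001111
Remainder (last 5 bits) = 01111. This is the CRC / FCS.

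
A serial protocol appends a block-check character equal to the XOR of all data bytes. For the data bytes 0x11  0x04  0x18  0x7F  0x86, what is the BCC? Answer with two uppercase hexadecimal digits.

XOR the bytes together:
  start with 0x11
  0x11 ⊕ 0x04 = 0x15
  0x15 ⊕ 0x18 = 0x0D
  0x0D ⊕ 0x7F = 0x72
  0x72 ⊕ 0x86 = 0xF4

F4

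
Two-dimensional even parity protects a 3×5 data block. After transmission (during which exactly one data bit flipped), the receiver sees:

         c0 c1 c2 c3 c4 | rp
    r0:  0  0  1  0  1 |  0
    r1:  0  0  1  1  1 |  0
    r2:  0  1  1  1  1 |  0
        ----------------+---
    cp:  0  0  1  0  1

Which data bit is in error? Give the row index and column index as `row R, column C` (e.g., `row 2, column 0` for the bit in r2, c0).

Recompute each row's even parity and compare to rp:
  r0: data parity 0, sent rp 0 → ok
  r1: data parity 1, sent rp 0 → mismatch
  r2: data parity 0, sent rp 0 → ok
Recompute each column's even parity and compare to cp:
  c0: data parity 0, sent cp 0 → ok
  c1: data parity 1, sent cp 0 → mismatch
  c2: data parity 1, sent cp 1 → ok
  c3: data parity 0, sent cp 0 → ok
  c4: data parity 1, sent cp 1 → ok
Exactly one row (r1) and one column (c1) fail → the flipped bit is at their intersection.

row 1, column 1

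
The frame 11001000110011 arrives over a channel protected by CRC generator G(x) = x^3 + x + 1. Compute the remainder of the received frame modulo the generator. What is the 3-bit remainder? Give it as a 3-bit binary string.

Modulo-2 division of 11001000110011 by 1011:
  pos 0: 1100 XOR 1011 = 0111
  pos 1: 1111 XOR 1011 = 0100
  pos 2: 1000 XOR 1011 = 0011
  pos 4: 1100 XOR 1011 = 0111
  pos 5: 1111 XOR 1011 = 0100
  pos 6: 1001 XOR 1011 = 0010
  pos 8: 1000 XOR 1011 = 0011
  pos 10: 1111 XOR 1011 = 0100
Remainder = 100 (nonzero — an error is detected).

100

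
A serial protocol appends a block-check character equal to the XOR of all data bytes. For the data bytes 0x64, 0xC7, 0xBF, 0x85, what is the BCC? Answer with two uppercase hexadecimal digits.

99

XOR the bytes together:
  start with 0x64
  0x64 ⊕ 0xC7 = 0xA3
  0xA3 ⊕ 0xBF = 0x1C
  0x1C ⊕ 0x85 = 0x99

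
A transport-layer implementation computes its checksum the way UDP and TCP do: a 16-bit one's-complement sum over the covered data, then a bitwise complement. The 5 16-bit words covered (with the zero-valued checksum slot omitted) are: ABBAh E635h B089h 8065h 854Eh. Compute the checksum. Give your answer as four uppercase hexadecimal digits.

B7D1

One's-complement addition (fold any carry out of bit 15 back into bit 0):
  0xABBA + 0xE635 = 0x191EF → wrap carry → 0x91F0
  0x91F0 + 0xB089 = 0x14279 → wrap carry → 0x427A
  0x427A + 0x8065 = 0x0C2DF
  0xC2DF + 0x854E = 0x1482D → wrap carry → 0x482E
One's-complement sum = 0x482E.
Checksum = ~0x482E & 0xFFFF = 0xB7D1.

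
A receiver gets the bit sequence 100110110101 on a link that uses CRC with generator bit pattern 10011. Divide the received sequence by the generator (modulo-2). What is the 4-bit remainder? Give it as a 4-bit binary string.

0000

Modulo-2 division of 100110110101 by 10011:
  pos 0: 10011 XOR 10011 = 00000
  pos 6: 11010 XOR 10011 = 01001
  pos 7: 10011 XOR 10011 = 00000
Remainder = 0000 (zero — the frame passes the CRC check).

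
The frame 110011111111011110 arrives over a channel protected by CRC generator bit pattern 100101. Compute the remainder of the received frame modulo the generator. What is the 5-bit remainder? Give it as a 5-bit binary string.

11011

Modulo-2 division of 110011111111011110 by 100101:
  pos 0: 110011 XOR 100101 = 010110
  pos 1: 101101 XOR 100101 = 001000
  pos 3: 100011 XOR 100101 = 000110
  pos 6: 110111 XOR 100101 = 010010
  pos 7: 100100 XOR 100101 = 000001
  pos 12: 111110 XOR 100101 = 011011
Remainder = 11011 (nonzero — an error is detected).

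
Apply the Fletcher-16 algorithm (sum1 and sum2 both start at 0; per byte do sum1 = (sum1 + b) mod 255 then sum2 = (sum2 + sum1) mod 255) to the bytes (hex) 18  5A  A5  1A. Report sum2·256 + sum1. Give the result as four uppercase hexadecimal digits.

D432

Running sums (mod 255):
  after byte 0 (18): sum1=24, sum2=24
  after byte 1 (5A): sum1=114, sum2=138
  after byte 2 (A5): sum1=24, sum2=162
  after byte 3 (1A): sum1=50, sum2=212
Checksum = sum2·256 + sum1 = 212·256 + 50 = 54322 = 0xD432.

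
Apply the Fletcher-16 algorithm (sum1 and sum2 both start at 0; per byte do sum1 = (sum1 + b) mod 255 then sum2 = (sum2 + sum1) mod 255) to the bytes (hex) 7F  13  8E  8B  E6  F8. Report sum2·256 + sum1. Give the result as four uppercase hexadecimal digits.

008C

Running sums (mod 255):
  after byte 0 (7F): sum1=127, sum2=127
  after byte 1 (13): sum1=146, sum2=18
  after byte 2 (8E): sum1=33, sum2=51
  after byte 3 (8B): sum1=172, sum2=223
  after byte 4 (E6): sum1=147, sum2=115
  after byte 5 (F8): sum1=140, sum2=0
Checksum = sum2·256 + sum1 = 0·256 + 140 = 140 = 0x008C.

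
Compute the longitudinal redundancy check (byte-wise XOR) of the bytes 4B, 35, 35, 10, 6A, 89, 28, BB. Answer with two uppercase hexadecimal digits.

XOR the bytes together:
  start with 0x4B
  0x4B ⊕ 0x35 = 0x7E
  0x7E ⊕ 0x35 = 0x4B
  0x4B ⊕ 0x10 = 0x5B
  0x5B ⊕ 0x6A = 0x31
  0x31 ⊕ 0x89 = 0xB8
  0xB8 ⊕ 0x28 = 0x90
  0x90 ⊕ 0xBB = 0x2B

2B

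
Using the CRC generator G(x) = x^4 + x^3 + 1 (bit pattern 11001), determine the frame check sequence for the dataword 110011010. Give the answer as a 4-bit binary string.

1100

Append 4 zeros: 1100110100000. Divide by 11001 (XOR where the leading bit is 1):
  pos 0: 11001 XOR 11001 = 00000
  pos 5: 10100 XOR 11001 = 01101
  pos 6: 11010 XOR 11001 = 00011
Remainder (last 4 bits) = 1100. This is the CRC / FCS.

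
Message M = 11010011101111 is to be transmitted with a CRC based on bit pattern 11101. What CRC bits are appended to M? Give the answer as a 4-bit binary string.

1001

Append 4 zeros: 110100111011110000. Divide by 11101 (XOR where the leading bit is 1):
  pos 0: 11010 XOR 11101 = 00111
  pos 2: 11101 XOR 11101 = 00000
  pos 7: 11011 XOR 11101 = 00110
  pos 9: 11011 XOR 11101 = 00110
  pos 11: 11000 XOR 11101 = 00101
  pos 13: 10100 XOR 11101 = 01001
Remainder (last 4 bits) = 1001. This is the CRC / FCS.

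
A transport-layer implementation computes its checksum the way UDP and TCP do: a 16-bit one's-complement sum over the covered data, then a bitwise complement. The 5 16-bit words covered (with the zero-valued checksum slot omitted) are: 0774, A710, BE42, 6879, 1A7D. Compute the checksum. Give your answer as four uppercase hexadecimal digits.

One's-complement addition (fold any carry out of bit 15 back into bit 0):
  0x0774 + 0xA710 = 0x0AE84
  0xAE84 + 0xBE42 = 0x16CC6 → wrap carry → 0x6CC7
  0x6CC7 + 0x6879 = 0x0D540
  0xD540 + 0x1A7D = 0x0EFBD
One's-complement sum = 0xEFBD.
Checksum = ~0xEFBD & 0xFFFF = 0x1042.

1042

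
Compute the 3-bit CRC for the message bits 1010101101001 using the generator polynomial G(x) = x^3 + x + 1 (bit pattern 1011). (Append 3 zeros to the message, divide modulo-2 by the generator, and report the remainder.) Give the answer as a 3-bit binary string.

001

Append 3 zeros: 1010101101001000. Divide by 1011 (XOR where the leading bit is 1):
  pos 0: 1010 XOR 1011 = 0001
  pos 3: 1101 XOR 1011 = 0110
  pos 4: 1101 XOR 1011 = 0110
  pos 5: 1100 XOR 1011 = 0111
  pos 6: 1111 XOR 1011 = 0100
  pos 7: 1000 XOR 1011 = 0011
  pos 9: 1101 XOR 1011 = 0110
  pos 10: 1100 XOR 1011 = 0111
  pos 11: 1110 XOR 1011 = 0101
  pos 12: 1010 XOR 1011 = 0001
Remainder (last 3 bits) = 001. This is the CRC / FCS.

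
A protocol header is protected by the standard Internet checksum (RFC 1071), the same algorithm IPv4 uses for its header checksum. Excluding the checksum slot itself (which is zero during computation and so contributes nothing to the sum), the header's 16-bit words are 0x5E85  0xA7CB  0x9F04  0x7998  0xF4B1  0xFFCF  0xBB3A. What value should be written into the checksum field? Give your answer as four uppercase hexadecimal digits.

3155

One's-complement addition (fold any carry out of bit 15 back into bit 0):
  0x5E85 + 0xA7CB = 0x10650 → wrap carry → 0x0651
  0x0651 + 0x9F04 = 0x0A555
  0xA555 + 0x7998 = 0x11EED → wrap carry → 0x1EEE
  0x1EEE + 0xF4B1 = 0x1139F → wrap carry → 0x13A0
  0x13A0 + 0xFFCF = 0x1136F → wrap carry → 0x1370
  0x1370 + 0xBB3A = 0x0CEAA
One's-complement sum = 0xCEAA.
Checksum = ~0xCEAA & 0xFFFF = 0x3155.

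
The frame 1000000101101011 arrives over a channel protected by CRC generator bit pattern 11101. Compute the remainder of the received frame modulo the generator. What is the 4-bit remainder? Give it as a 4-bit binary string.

0010

Modulo-2 division of 1000000101101011 by 11101:
  pos 0: 10000 XOR 11101 = 01101
  pos 1: 11010 XOR 11101 = 00111
  pos 3: 11101 XOR 11101 = 00000
  pos 9: 11010 XOR 11101 = 00111
  pos 11: 11111 XOR 11101 = 00010
Remainder = 0010 (nonzero — an error is detected).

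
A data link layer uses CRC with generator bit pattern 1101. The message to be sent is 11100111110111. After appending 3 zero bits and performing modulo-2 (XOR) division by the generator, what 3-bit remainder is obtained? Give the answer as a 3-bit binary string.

011

Append 3 zeros: 11100111110111000. Divide by 1101 (XOR where the leading bit is 1):
  pos 0: 1110 XOR 1101 = 0011
  pos 2: 1101 XOR 1101 = 0000
  pos 6: 1111 XOR 1101 = 0010
  pos 8: 1001 XOR 1101 = 0100
  pos 9: 1001 XOR 1101 = 0100
  pos 10: 1001 XOR 1101 = 0100
  pos 11: 1000 XOR 1101 = 0101
  pos 12: 1010 XOR 1101 = 0111
  pos 13: 1110 XOR 1101 = 0011
Remainder (last 3 bits) = 011. This is the CRC / FCS.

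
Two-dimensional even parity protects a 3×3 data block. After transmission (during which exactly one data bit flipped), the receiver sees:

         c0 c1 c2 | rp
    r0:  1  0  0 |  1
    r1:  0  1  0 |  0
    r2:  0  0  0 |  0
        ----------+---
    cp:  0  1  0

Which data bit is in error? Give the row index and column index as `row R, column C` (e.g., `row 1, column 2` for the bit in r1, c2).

Recompute each row's even parity and compare to rp:
  r0: data parity 1, sent rp 1 → ok
  r1: data parity 1, sent rp 0 → mismatch
  r2: data parity 0, sent rp 0 → ok
Recompute each column's even parity and compare to cp:
  c0: data parity 1, sent cp 0 → mismatch
  c1: data parity 1, sent cp 1 → ok
  c2: data parity 0, sent cp 0 → ok
Exactly one row (r1) and one column (c0) fail → the flipped bit is at their intersection.

row 1, column 0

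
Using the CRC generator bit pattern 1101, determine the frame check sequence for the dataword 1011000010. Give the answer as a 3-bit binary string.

101

Append 3 zeros: 1011000010000. Divide by 1101 (XOR where the leading bit is 1):
  pos 0: 1011 XOR 1101 = 0110
  pos 1: 1100 XOR 1101 = 0001
  pos 4: 1000 XOR 1101 = 0101
  pos 5: 1011 XOR 1101 = 0110
  pos 6: 1100 XOR 1101 = 0001
  pos 9: 1000 XOR 1101 = 0101
Remainder (last 3 bits) = 101. This is the CRC / FCS.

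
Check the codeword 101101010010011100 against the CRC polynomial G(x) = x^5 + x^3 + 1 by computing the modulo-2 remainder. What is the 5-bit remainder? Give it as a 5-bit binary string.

Modulo-2 division of 101101010010011100 by 101001:
  pos 0: 101101 XOR 101001 = 000100
  pos 3: 100010 XOR 101001 = 001011
  pos 5: 101101 XOR 101001 = 000100
  pos 8: 100001 XOR 101001 = 001000
  pos 10: 100011 XOR 101001 = 001010
  pos 12: 101000 XOR 101001 = 000001
Remainder = 00001 (nonzero — an error is detected).

00001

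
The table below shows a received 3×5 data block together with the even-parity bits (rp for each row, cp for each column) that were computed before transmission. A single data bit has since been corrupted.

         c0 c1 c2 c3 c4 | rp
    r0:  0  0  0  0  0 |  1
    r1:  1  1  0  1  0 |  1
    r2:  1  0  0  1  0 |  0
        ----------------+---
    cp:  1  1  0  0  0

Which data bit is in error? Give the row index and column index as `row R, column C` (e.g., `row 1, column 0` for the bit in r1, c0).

row 0, column 0

Recompute each row's even parity and compare to rp:
  r0: data parity 0, sent rp 1 → mismatch
  r1: data parity 1, sent rp 1 → ok
  r2: data parity 0, sent rp 0 → ok
Recompute each column's even parity and compare to cp:
  c0: data parity 0, sent cp 1 → mismatch
  c1: data parity 1, sent cp 1 → ok
  c2: data parity 0, sent cp 0 → ok
  c3: data parity 0, sent cp 0 → ok
  c4: data parity 0, sent cp 0 → ok
Exactly one row (r0) and one column (c0) fail → the flipped bit is at their intersection.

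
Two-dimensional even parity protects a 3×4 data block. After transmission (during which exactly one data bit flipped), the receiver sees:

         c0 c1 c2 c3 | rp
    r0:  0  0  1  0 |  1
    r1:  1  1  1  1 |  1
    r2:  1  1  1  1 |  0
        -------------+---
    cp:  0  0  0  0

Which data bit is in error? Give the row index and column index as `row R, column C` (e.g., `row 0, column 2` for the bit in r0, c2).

row 1, column 2

Recompute each row's even parity and compare to rp:
  r0: data parity 1, sent rp 1 → ok
  r1: data parity 0, sent rp 1 → mismatch
  r2: data parity 0, sent rp 0 → ok
Recompute each column's even parity and compare to cp:
  c0: data parity 0, sent cp 0 → ok
  c1: data parity 0, sent cp 0 → ok
  c2: data parity 1, sent cp 0 → mismatch
  c3: data parity 0, sent cp 0 → ok
Exactly one row (r1) and one column (c2) fail → the flipped bit is at their intersection.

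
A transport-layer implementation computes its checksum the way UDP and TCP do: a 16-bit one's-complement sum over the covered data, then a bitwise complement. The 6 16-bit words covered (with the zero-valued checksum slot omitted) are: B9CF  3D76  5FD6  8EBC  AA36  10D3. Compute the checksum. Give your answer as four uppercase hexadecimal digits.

5F1D

One's-complement addition (fold any carry out of bit 15 back into bit 0):
  0xB9CF + 0x3D76 = 0x0F745
  0xF745 + 0x5FD6 = 0x1571B → wrap carry → 0x571C
  0x571C + 0x8EBC = 0x0E5D8
  0xE5D8 + 0xAA36 = 0x1900E → wrap carry → 0x900F
  0x900F + 0x10D3 = 0x0A0E2
One's-complement sum = 0xA0E2.
Checksum = ~0xA0E2 & 0xFFFF = 0x5F1D.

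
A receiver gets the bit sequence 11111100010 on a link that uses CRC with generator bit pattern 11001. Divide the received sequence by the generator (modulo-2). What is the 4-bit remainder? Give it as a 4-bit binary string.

0000

Modulo-2 division of 11111100010 by 11001:
  pos 0: 11111 XOR 11001 = 00110
  pos 2: 11010 XOR 11001 = 00011
  pos 5: 11001 XOR 11001 = 00000
Remainder = 0000 (zero — the frame passes the CRC check).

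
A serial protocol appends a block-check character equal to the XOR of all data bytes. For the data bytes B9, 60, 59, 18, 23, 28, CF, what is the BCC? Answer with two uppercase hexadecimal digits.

XOR the bytes together:
  start with 0xB9
  0xB9 ⊕ 0x60 = 0xD9
  0xD9 ⊕ 0x59 = 0x80
  0x80 ⊕ 0x18 = 0x98
  0x98 ⊕ 0x23 = 0xBB
  0xBB ⊕ 0x28 = 0x93
  0x93 ⊕ 0xCF = 0x5C

5C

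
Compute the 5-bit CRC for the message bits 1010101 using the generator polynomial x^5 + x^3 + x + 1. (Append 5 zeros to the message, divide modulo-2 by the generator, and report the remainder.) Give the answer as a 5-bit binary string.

11101

Append 5 zeros: 101010100000. Divide by 101011 (XOR where the leading bit is 1):
  pos 0: 101010 XOR 101011 = 000001
  pos 5: 110000 XOR 101011 = 011011
  pos 6: 110110 XOR 101011 = 011101
Remainder (last 5 bits) = 11101. This is the CRC / FCS.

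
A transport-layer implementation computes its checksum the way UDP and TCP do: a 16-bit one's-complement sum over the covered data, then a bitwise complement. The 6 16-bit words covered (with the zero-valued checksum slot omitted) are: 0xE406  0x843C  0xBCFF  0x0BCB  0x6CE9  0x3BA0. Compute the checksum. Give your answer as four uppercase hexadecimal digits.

One's-complement addition (fold any carry out of bit 15 back into bit 0):
  0xE406 + 0x843C = 0x16842 → wrap carry → 0x6843
  0x6843 + 0xBCFF = 0x12542 → wrap carry → 0x2543
  0x2543 + 0x0BCB = 0x0310E
  0x310E + 0x6CE9 = 0x09DF7
  0x9DF7 + 0x3BA0 = 0x0D997
One's-complement sum = 0xD997.
Checksum = ~0xD997 & 0xFFFF = 0x2668.

2668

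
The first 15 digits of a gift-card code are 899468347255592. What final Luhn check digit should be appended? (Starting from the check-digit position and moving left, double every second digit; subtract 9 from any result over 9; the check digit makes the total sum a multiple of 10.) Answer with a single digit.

Partial digits right→left: 2 9 5 5 5 2 7 4 3 8 6 4 9 9 8
Double every second digit counting from the check-digit position (so the 1st, 3rd, 5th, ... of the partial from the right).
  doubled (with −9 where >9): 4 1 1 5 6 3 9 7 → sum 36
  kept as-is: 9 5 2 4 8 4 9 → sum 41
Total = 36 + 41 = 77.
Check digit = (10 − (77 mod 10)) mod 10 = 3.

3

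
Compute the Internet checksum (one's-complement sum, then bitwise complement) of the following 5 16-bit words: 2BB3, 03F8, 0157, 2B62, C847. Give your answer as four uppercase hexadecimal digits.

One's-complement addition (fold any carry out of bit 15 back into bit 0):
  0x2BB3 + 0x03F8 = 0x02FAB
  0x2FAB + 0x0157 = 0x03102
  0x3102 + 0x2B62 = 0x05C64
  0x5C64 + 0xC847 = 0x124AB → wrap carry → 0x24AC
One's-complement sum = 0x24AC.
Checksum = ~0x24AC & 0xFFFF = 0xDB53.

DB53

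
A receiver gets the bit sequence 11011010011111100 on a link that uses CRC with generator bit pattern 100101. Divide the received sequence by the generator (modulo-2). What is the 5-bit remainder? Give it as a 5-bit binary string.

00000

Modulo-2 division of 11011010011111100 by 100101:
  pos 0: 110110 XOR 100101 = 010011
  pos 1: 100111 XOR 100101 = 000010
  pos 5: 100011 XOR 100101 = 000110
  pos 8: 110111 XOR 100101 = 010010
  pos 9: 100101 XOR 100101 = 000000
Remainder = 00000 (zero — the frame passes the CRC check).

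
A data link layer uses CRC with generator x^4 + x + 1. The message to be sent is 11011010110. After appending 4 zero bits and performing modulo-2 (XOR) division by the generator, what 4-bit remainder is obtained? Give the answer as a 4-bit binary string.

0010

Append 4 zeros: 110110101100000. Divide by 10011 (XOR where the leading bit is 1):
  pos 0: 11011 XOR 10011 = 01000
  pos 1: 10000 XOR 10011 = 00011
  pos 4: 11101 XOR 10011 = 01110
  pos 5: 11101 XOR 10011 = 01110
  pos 6: 11100 XOR 10011 = 01111
  pos 7: 11110 XOR 10011 = 01101
  pos 8: 11010 XOR 10011 = 01001
  pos 9: 10010 XOR 10011 = 00001
Remainder (last 4 bits) = 0010. This is the CRC / FCS.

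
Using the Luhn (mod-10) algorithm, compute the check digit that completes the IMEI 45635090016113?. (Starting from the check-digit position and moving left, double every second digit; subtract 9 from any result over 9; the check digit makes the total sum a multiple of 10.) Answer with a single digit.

Partial digits right→left: 3 1 1 6 1 0 0 9 0 5 3 6 5 4
Double every second digit counting from the check-digit position (so the 1st, 3rd, 5th, ... of the partial from the right).
  doubled (with −9 where >9): 6 2 2 0 0 6 1 → sum 17
  kept as-is: 1 6 0 9 5 6 4 → sum 31
Total = 17 + 31 = 48.
Check digit = (10 − (48 mod 10)) mod 10 = 2.

2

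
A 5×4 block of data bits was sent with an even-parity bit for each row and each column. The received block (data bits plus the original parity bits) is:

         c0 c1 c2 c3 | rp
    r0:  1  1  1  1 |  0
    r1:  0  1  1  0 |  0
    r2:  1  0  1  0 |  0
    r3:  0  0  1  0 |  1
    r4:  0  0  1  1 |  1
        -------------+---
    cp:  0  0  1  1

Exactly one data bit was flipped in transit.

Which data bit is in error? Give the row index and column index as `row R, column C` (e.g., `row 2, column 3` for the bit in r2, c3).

Recompute each row's even parity and compare to rp:
  r0: data parity 0, sent rp 0 → ok
  r1: data parity 0, sent rp 0 → ok
  r2: data parity 0, sent rp 0 → ok
  r3: data parity 1, sent rp 1 → ok
  r4: data parity 0, sent rp 1 → mismatch
Recompute each column's even parity and compare to cp:
  c0: data parity 0, sent cp 0 → ok
  c1: data parity 0, sent cp 0 → ok
  c2: data parity 1, sent cp 1 → ok
  c3: data parity 0, sent cp 1 → mismatch
Exactly one row (r4) and one column (c3) fail → the flipped bit is at their intersection.

row 4, column 3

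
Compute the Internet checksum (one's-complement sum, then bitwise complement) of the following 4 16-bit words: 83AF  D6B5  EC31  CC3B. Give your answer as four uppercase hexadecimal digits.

One's-complement addition (fold any carry out of bit 15 back into bit 0):
  0x83AF + 0xD6B5 = 0x15A64 → wrap carry → 0x5A65
  0x5A65 + 0xEC31 = 0x14696 → wrap carry → 0x4697
  0x4697 + 0xCC3B = 0x112D2 → wrap carry → 0x12D3
One's-complement sum = 0x12D3.
Checksum = ~0x12D3 & 0xFFFF = 0xED2C.

ED2C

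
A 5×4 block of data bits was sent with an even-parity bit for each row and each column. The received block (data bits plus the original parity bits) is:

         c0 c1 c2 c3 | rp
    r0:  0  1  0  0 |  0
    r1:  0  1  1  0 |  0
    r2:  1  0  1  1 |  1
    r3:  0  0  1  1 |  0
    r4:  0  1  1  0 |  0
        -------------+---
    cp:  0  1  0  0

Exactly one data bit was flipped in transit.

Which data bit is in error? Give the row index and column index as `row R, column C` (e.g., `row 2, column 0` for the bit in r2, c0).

row 0, column 0

Recompute each row's even parity and compare to rp:
  r0: data parity 1, sent rp 0 → mismatch
  r1: data parity 0, sent rp 0 → ok
  r2: data parity 1, sent rp 1 → ok
  r3: data parity 0, sent rp 0 → ok
  r4: data parity 0, sent rp 0 → ok
Recompute each column's even parity and compare to cp:
  c0: data parity 1, sent cp 0 → mismatch
  c1: data parity 1, sent cp 1 → ok
  c2: data parity 0, sent cp 0 → ok
  c3: data parity 0, sent cp 0 → ok
Exactly one row (r0) and one column (c0) fail → the flipped bit is at their intersection.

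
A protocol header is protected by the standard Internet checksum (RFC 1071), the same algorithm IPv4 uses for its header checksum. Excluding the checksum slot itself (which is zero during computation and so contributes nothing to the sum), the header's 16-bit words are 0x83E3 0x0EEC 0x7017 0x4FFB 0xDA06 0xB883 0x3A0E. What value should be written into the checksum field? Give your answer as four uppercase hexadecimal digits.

E084

One's-complement addition (fold any carry out of bit 15 back into bit 0):
  0x83E3 + 0x0EEC = 0x092CF
  0x92CF + 0x7017 = 0x102E6 → wrap carry → 0x02E7
  0x02E7 + 0x4FFB = 0x052E2
  0x52E2 + 0xDA06 = 0x12CE8 → wrap carry → 0x2CE9
  0x2CE9 + 0xB883 = 0x0E56C
  0xE56C + 0x3A0E = 0x11F7A → wrap carry → 0x1F7B
One's-complement sum = 0x1F7B.
Checksum = ~0x1F7B & 0xFFFF = 0xE084.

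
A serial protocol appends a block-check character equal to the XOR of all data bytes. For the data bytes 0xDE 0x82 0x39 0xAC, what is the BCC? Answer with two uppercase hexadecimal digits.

XOR the bytes together:
  start with 0xDE
  0xDE ⊕ 0x82 = 0x5C
  0x5C ⊕ 0x39 = 0x65
  0x65 ⊕ 0xAC = 0xC9

C9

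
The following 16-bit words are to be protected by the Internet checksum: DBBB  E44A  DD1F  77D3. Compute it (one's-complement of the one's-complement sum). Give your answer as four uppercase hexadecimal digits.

One's-complement addition (fold any carry out of bit 15 back into bit 0):
  0xDBBB + 0xE44A = 0x1C005 → wrap carry → 0xC006
  0xC006 + 0xDD1F = 0x19D25 → wrap carry → 0x9D26
  0x9D26 + 0x77D3 = 0x114F9 → wrap carry → 0x14FA
One's-complement sum = 0x14FA.
Checksum = ~0x14FA & 0xFFFF = 0xEB05.

EB05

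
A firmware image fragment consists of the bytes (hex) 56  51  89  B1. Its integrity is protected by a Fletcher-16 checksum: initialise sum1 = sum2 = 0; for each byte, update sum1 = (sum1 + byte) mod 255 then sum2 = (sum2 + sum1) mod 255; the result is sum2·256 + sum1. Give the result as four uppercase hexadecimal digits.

Running sums (mod 255):
  after byte 0 (56): sum1=86, sum2=86
  after byte 1 (51): sum1=167, sum2=253
  after byte 2 (89): sum1=49, sum2=47
  after byte 3 (B1): sum1=226, sum2=18
Checksum = sum2·256 + sum1 = 18·256 + 226 = 4834 = 0x12E2.

12E2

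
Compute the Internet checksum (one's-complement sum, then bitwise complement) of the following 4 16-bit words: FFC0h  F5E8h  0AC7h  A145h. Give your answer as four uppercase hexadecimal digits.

5E49

One's-complement addition (fold any carry out of bit 15 back into bit 0):
  0xFFC0 + 0xF5E8 = 0x1F5A8 → wrap carry → 0xF5A9
  0xF5A9 + 0x0AC7 = 0x10070 → wrap carry → 0x0071
  0x0071 + 0xA145 = 0x0A1B6
One's-complement sum = 0xA1B6.
Checksum = ~0xA1B6 & 0xFFFF = 0x5E49.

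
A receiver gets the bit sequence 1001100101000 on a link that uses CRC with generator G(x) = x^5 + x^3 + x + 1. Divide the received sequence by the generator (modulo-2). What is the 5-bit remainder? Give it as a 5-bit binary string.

Modulo-2 division of 1001100101000 by 101011:
  pos 0: 100110 XOR 101011 = 001101
  pos 2: 110101 XOR 101011 = 011110
  pos 3: 111100 XOR 101011 = 010111
  pos 4: 101111 XOR 101011 = 000100
  pos 7: 100000 XOR 101011 = 001011
Remainder = 01011 (nonzero — an error is detected).

01011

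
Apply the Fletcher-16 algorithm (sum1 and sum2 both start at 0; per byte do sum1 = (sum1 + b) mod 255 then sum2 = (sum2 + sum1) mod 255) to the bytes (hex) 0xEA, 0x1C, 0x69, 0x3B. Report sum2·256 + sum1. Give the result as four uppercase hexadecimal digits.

0EAB

Running sums (mod 255):
  after byte 0 (0xEA): sum1=234, sum2=234
  after byte 1 (0x1C): sum1=7, sum2=241
  after byte 2 (0x69): sum1=112, sum2=98
  after byte 3 (0x3B): sum1=171, sum2=14
Checksum = sum2·256 + sum1 = 14·256 + 171 = 3755 = 0x0EAB.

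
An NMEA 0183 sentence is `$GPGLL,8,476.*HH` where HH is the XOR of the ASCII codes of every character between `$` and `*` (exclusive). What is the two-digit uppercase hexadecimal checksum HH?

73

XOR the ASCII codes of the payload characters:
  'G' = 0x47 → acc = 0x47
  'P' = 0x50 → acc = 0x17
  'G' = 0x47 → acc = 0x50
  'L' = 0x4C → acc = 0x1C
  'L' = 0x4C → acc = 0x50
  ',' = 0x2C → acc = 0x7C
  '8' = 0x38 → acc = 0x44
  ',' = 0x2C → acc = 0x68
  '4' = 0x34 → acc = 0x5C
  '7' = 0x37 → acc = 0x6B
  '6' = 0x36 → acc = 0x5D
  '.' = 0x2E → acc = 0x73
Checksum = 0x73.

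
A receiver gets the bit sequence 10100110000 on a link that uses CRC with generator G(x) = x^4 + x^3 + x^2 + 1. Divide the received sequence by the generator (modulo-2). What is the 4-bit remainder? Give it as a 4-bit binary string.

Modulo-2 division of 10100110000 by 11101:
  pos 0: 10100 XOR 11101 = 01001
  pos 1: 10011 XOR 11101 = 01110
  pos 2: 11101 XOR 11101 = 00000
Remainder = 0000 (zero — the frame passes the CRC check).

0000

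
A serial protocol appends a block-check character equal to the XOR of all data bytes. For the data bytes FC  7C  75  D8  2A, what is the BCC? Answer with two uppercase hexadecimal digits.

07

XOR the bytes together:
  start with 0xFC
  0xFC ⊕ 0x7C = 0x80
  0x80 ⊕ 0x75 = 0xF5
  0xF5 ⊕ 0xD8 = 0x2D
  0x2D ⊕ 0x2A = 0x07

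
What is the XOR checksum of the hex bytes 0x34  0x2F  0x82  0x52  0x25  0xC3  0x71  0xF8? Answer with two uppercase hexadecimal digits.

A4

XOR the bytes together:
  start with 0x34
  0x34 ⊕ 0x2F = 0x1B
  0x1B ⊕ 0x82 = 0x99
  0x99 ⊕ 0x52 = 0xCB
  0xCB ⊕ 0x25 = 0xEE
  0xEE ⊕ 0xC3 = 0x2D
  0x2D ⊕ 0x71 = 0x5C
  0x5C ⊕ 0xF8 = 0xA4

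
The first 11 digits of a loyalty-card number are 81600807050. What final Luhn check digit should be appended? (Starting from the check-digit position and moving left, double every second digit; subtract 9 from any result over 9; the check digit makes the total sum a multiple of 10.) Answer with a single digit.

9

Partial digits right→left: 0 5 0 7 0 8 0 0 6 1 8
Double every second digit counting from the check-digit position (so the 1st, 3rd, 5th, ... of the partial from the right).
  doubled (with −9 where >9): 0 0 0 0 3 7 → sum 10
  kept as-is: 5 7 8 0 1 → sum 21
Total = 10 + 21 = 31.
Check digit = (10 − (31 mod 10)) mod 10 = 9.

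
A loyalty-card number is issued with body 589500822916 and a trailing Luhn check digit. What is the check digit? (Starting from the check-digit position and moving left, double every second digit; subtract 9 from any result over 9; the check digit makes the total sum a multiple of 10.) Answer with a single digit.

Partial digits right→left: 6 1 9 2 2 8 0 0 5 9 8 5
Double every second digit counting from the check-digit position (so the 1st, 3rd, 5th, ... of the partial from the right).
  doubled (with −9 where >9): 3 9 4 0 1 7 → sum 24
  kept as-is: 1 2 8 0 9 5 → sum 25
Total = 24 + 25 = 49.
Check digit = (10 − (49 mod 10)) mod 10 = 1.

1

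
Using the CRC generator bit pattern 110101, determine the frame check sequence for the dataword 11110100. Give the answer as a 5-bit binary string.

00111

Append 5 zeros: 1111010000000. Divide by 110101 (XOR where the leading bit is 1):
  pos 0: 111101 XOR 110101 = 001000
  pos 2: 100000 XOR 110101 = 010101
  pos 3: 101010 XOR 110101 = 011111
  pos 4: 111110 XOR 110101 = 001011
  pos 6: 101100 XOR 110101 = 011001
  pos 7: 110010 XOR 110101 = 000111
Remainder (last 5 bits) = 00111. This is the CRC / FCS.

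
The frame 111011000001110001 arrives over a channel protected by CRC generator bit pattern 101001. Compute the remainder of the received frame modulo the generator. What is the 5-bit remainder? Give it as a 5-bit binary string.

10011

Modulo-2 division of 111011000001110001 by 101001:
  pos 0: 111011 XOR 101001 = 010010
  pos 1: 100100 XOR 101001 = 001101
  pos 3: 110100 XOR 101001 = 011101
  pos 4: 111010 XOR 101001 = 010011
  pos 5: 100110 XOR 101001 = 001111
  pos 7: 111111 XOR 101001 = 010110
  pos 8: 101101 XOR 101001 = 000100
  pos 11: 100000 XOR 101001 = 001001
Remainder = 10011 (nonzero — an error is detected).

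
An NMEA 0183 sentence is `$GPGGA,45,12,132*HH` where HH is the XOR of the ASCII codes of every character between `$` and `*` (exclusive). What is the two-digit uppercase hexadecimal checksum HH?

XOR the ASCII codes of the payload characters:
  'G' = 0x47 → acc = 0x47
  'P' = 0x50 → acc = 0x17
  'G' = 0x47 → acc = 0x50
  'G' = 0x47 → acc = 0x17
  'A' = 0x41 → acc = 0x56
  ',' = 0x2C → acc = 0x7A
  '4' = 0x34 → acc = 0x4E
  '5' = 0x35 → acc = 0x7B
  ',' = 0x2C → acc = 0x57
  '1' = 0x31 → acc = 0x66
  '2' = 0x32 → acc = 0x54
  ',' = 0x2C → acc = 0x78
  '1' = 0x31 → acc = 0x49
  '3' = 0x33 → acc = 0x7A
  '2' = 0x32 → acc = 0x48
Checksum = 0x48.

48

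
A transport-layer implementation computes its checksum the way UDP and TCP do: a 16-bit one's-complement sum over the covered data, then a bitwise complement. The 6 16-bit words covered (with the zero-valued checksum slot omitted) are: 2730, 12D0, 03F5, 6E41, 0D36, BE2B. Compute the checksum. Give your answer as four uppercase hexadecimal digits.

One's-complement addition (fold any carry out of bit 15 back into bit 0):
  0x2730 + 0x12D0 = 0x03A00
  0x3A00 + 0x03F5 = 0x03DF5
  0x3DF5 + 0x6E41 = 0x0AC36
  0xAC36 + 0x0D36 = 0x0B96C
  0xB96C + 0xBE2B = 0x17797 → wrap carry → 0x7798
One's-complement sum = 0x7798.
Checksum = ~0x7798 & 0xFFFF = 0x8867.

8867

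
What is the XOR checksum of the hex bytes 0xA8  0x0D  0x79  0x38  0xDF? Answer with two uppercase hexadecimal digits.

XOR the bytes together:
  start with 0xA8
  0xA8 ⊕ 0x0D = 0xA5
  0xA5 ⊕ 0x79 = 0xDC
  0xDC ⊕ 0x38 = 0xE4
  0xE4 ⊕ 0xDF = 0x3B

3B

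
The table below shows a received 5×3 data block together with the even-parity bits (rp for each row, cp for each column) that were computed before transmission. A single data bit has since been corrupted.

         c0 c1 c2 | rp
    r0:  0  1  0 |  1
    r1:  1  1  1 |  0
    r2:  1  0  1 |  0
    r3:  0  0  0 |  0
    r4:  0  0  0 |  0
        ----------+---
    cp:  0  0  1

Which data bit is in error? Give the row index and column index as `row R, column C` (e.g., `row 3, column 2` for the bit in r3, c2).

row 1, column 2

Recompute each row's even parity and compare to rp:
  r0: data parity 1, sent rp 1 → ok
  r1: data parity 1, sent rp 0 → mismatch
  r2: data parity 0, sent rp 0 → ok
  r3: data parity 0, sent rp 0 → ok
  r4: data parity 0, sent rp 0 → ok
Recompute each column's even parity and compare to cp:
  c0: data parity 0, sent cp 0 → ok
  c1: data parity 0, sent cp 0 → ok
  c2: data parity 0, sent cp 1 → mismatch
Exactly one row (r1) and one column (c2) fail → the flipped bit is at their intersection.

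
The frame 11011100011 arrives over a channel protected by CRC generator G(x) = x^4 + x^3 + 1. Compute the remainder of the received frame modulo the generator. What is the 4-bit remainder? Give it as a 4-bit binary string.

Modulo-2 division of 11011100011 by 11001:
  pos 0: 11011 XOR 11001 = 00010
  pos 3: 10100 XOR 11001 = 01101
  pos 4: 11010 XOR 11001 = 00011
Remainder = 1111 (nonzero — an error is detected).

1111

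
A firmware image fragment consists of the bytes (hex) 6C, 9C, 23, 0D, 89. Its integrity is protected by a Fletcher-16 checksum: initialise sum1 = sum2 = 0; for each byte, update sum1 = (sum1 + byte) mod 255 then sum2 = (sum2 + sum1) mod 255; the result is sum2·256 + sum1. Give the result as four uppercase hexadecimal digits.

Running sums (mod 255):
  after byte 0 (6C): sum1=108, sum2=108
  after byte 1 (9C): sum1=9, sum2=117
  after byte 2 (23): sum1=44, sum2=161
  after byte 3 (0D): sum1=57, sum2=218
  after byte 4 (89): sum1=194, sum2=157
Checksum = sum2·256 + sum1 = 157·256 + 194 = 40386 = 0x9DC2.

9DC2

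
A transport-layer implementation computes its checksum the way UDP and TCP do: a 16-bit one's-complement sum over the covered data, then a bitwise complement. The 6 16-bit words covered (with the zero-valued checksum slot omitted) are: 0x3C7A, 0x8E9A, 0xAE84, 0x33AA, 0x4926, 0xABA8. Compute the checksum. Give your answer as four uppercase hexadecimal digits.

One's-complement addition (fold any carry out of bit 15 back into bit 0):
  0x3C7A + 0x8E9A = 0x0CB14
  0xCB14 + 0xAE84 = 0x17998 → wrap carry → 0x7999
  0x7999 + 0x33AA = 0x0AD43
  0xAD43 + 0x4926 = 0x0F669
  0xF669 + 0xABA8 = 0x1A211 → wrap carry → 0xA212
One's-complement sum = 0xA212.
Checksum = ~0xA212 & 0xFFFF = 0x5DED.

5DED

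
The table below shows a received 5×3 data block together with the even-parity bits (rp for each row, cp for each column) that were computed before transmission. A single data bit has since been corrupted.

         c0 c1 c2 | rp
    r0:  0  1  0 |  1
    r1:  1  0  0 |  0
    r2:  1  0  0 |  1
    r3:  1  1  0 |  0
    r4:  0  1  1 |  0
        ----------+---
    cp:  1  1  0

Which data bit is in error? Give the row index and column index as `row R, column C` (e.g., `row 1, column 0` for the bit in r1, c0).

Recompute each row's even parity and compare to rp:
  r0: data parity 1, sent rp 1 → ok
  r1: data parity 1, sent rp 0 → mismatch
  r2: data parity 1, sent rp 1 → ok
  r3: data parity 0, sent rp 0 → ok
  r4: data parity 0, sent rp 0 → ok
Recompute each column's even parity and compare to cp:
  c0: data parity 1, sent cp 1 → ok
  c1: data parity 1, sent cp 1 → ok
  c2: data parity 1, sent cp 0 → mismatch
Exactly one row (r1) and one column (c2) fail → the flipped bit is at their intersection.

row 1, column 2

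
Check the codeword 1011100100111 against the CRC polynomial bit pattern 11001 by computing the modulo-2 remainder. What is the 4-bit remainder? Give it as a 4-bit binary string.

Modulo-2 division of 1011100100111 by 11001:
  pos 0: 10111 XOR 11001 = 01110
  pos 1: 11100 XOR 11001 = 00101
  pos 3: 10101 XOR 11001 = 01100
  pos 4: 11000 XOR 11001 = 00001
  pos 8: 10111 XOR 11001 = 01110
Remainder = 1110 (nonzero — an error is detected).

1110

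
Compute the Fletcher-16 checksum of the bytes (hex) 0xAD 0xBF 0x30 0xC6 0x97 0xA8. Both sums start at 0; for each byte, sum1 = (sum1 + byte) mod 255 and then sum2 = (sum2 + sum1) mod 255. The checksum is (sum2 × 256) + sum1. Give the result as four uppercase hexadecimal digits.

Running sums (mod 255):
  after byte 0 (0xAD): sum1=173, sum2=173
  after byte 1 (0xBF): sum1=109, sum2=27
  after byte 2 (0x30): sum1=157, sum2=184
  after byte 3 (0xC6): sum1=100, sum2=29
  after byte 4 (0x97): sum1=251, sum2=25
  after byte 5 (0xA8): sum1=164, sum2=189
Checksum = sum2·256 + sum1 = 189·256 + 164 = 48548 = 0xBDA4.

BDA4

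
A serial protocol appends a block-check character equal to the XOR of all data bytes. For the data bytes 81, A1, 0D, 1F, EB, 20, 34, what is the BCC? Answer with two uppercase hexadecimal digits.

CD

XOR the bytes together:
  start with 0x81
  0x81 ⊕ 0xA1 = 0x20
  0x20 ⊕ 0x0D = 0x2D
  0x2D ⊕ 0x1F = 0x32
  0x32 ⊕ 0xEB = 0xD9
  0xD9 ⊕ 0x20 = 0xF9
  0xF9 ⊕ 0x34 = 0xCD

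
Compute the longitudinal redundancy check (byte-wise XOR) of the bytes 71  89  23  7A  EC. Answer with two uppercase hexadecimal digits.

XOR the bytes together:
  start with 0x71
  0x71 ⊕ 0x89 = 0xF8
  0xF8 ⊕ 0x23 = 0xDB
  0xDB ⊕ 0x7A = 0xA1
  0xA1 ⊕ 0xEC = 0x4D

4D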